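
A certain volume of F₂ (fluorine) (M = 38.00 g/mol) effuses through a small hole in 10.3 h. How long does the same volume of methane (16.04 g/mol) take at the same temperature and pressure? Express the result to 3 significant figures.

Graham's law gives t_CH₄/t_F₂ = √(M_CH₄/M_F₂) = √(16.04/38.00) = √0.4221 = 0.6497.
So the time for CH₄ is 10.3 × 0.6497 = 6.69 h.

6.69 h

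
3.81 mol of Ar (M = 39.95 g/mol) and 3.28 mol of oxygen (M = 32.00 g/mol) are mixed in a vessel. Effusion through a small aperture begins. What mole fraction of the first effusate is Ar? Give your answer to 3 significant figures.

The effusion rate of species i is ∝ p_i/√M_i ∝ n_i/√M_i.
So x_Ar in the escaping gas = (n_Ar/√M_Ar) / Σ(n_i/√M_i)
= (3.81/√39.95) / (3.81/√39.95 + 3.28/√32.00) = 0.6028/(0.6028 + 0.5798) = 0.510.

0.510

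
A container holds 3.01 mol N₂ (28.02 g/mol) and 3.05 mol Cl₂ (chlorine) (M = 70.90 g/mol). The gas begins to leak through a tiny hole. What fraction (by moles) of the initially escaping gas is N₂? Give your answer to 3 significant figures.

The effusion rate of species i is ∝ p_i/√M_i ∝ n_i/√M_i.
So x_N₂ in the escaping gas = (n_N₂/√M_N₂) / Σ(n_i/√M_i)
= (3.01/√28.02) / (3.01/√28.02 + 3.05/√70.90) = 0.5686/(0.5686 + 0.3622) = 0.611.

0.611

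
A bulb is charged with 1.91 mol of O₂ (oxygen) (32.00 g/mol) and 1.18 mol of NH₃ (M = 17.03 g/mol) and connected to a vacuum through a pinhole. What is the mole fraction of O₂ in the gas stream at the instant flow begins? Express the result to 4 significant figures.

Effusion rate of each component ∝ n_i/√M_i (partial pressure × 1/√M).
So x_O₂ in the escaping gas = (n_O₂/√M_O₂) / Σ(n_i/√M_i)
= (1.91/√32.00) / (1.91/√32.00 + 1.18/√17.03) = 0.3376/(0.3376 + 0.2859) = 0.5415.

0.5415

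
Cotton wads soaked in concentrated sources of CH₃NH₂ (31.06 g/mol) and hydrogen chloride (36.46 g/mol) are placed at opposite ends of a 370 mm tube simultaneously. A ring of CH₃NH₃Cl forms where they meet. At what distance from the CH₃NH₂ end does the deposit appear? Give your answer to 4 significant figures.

Graham's law gives d_CH₃NH₂/d_HCl = rate_CH₃NH₂/rate_HCl = √(M_HCl/M_CH₃NH₂) = √(36.46/31.06) = 1.083.
With d_CH₃NH₂ + d_HCl = 370 mm, d_HCl = 370/(1 + 1.083) = 177.6 mm.
d_CH₃NH₂ = 370 − 177.6 = 192.4 mm.

192.4 mm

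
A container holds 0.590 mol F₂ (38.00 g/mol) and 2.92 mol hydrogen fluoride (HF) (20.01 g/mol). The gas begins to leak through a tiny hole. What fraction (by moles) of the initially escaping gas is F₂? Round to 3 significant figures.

The effusion rate of species i is ∝ p_i/√M_i ∝ n_i/√M_i.
So x_F₂ in the escaping gas = (n_F₂/√M_F₂) / Σ(n_i/√M_i)
= (0.590/√38.00) / (0.590/√38.00 + 2.92/√20.01) = 0.09571/(0.09571 + 0.6528) = 0.128.

0.128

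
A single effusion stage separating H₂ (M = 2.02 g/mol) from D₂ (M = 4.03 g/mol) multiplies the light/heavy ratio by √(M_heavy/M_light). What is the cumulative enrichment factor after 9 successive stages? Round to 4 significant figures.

The single-stage factor is √(M_heavy/M_light), so 9 stages give [√(4.03/2.02)]^9 = (4.03/2.02)^(9/2).
= 1.99505^(9/2) = 22.38.

22.38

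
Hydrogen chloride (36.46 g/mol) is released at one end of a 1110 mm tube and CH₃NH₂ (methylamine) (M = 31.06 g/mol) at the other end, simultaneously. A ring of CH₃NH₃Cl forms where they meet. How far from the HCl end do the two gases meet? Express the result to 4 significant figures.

Graham's law gives d_HCl/d_CH₃NH₂ = rate_HCl/rate_CH₃NH₂ = √(M_CH₃NH₂/M_HCl) = √(31.06/36.46) = 0.9230.
With d_HCl + d_CH₃NH₂ = 1110 mm, d_CH₃NH₂ = 1110/(1 + 0.9230) = 577.2 mm.
d_HCl = 1110 − 577.2 = 532.8 mm.

532.8 mm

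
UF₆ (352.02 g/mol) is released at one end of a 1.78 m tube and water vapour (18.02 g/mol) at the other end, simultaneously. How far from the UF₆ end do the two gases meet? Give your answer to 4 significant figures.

Distances travelled in equal time are proportional to diffusion rates, so d_UF₆/d_H₂O = √(M_H₂O/M_UF₆) = √(18.02/352.02) = 0.2263.
With d_UF₆ + d_H₂O = 1.78 m, d_H₂O = 1.78/(1 + 0.2263) = 1.452 m.
d_UF₆ = 1.78 − 1.452 = 0.3284 m.

0.3284 m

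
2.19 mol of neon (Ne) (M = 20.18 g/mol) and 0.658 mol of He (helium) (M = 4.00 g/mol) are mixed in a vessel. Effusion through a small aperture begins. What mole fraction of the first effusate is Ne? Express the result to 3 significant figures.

Rate_i ∝ x_i/√M_i (Graham's law weighted by mole fraction), so the effusate composition follows n_i/√M_i.
So x_Ne in the escaping gas = (n_Ne/√M_Ne) / Σ(n_i/√M_i)
= (2.19/√20.18) / (2.19/√20.18 + 0.658/√4.00) = 0.4875/(0.4875 + 0.3290) = 0.597.

0.597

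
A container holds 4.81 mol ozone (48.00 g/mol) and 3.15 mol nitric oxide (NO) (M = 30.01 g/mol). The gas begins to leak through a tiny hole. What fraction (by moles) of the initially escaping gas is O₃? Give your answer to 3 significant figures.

0.547

Rate_i ∝ x_i/√M_i (Graham's law weighted by mole fraction), so the effusate composition follows n_i/√M_i.
Mole fraction of O₃ in the effusate = (n_O₃/√M_O₃) / (n_O₃/√M_O₃ + n_NO/√M_NO)
= (4.81/√48.00) / (4.81/√48.00 + 3.15/√30.01) = 0.6943/(0.6943 + 0.5750) = 0.547.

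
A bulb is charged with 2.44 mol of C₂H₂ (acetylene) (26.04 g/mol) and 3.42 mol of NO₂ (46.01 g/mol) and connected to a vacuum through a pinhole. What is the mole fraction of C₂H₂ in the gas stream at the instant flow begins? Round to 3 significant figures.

Rate_i ∝ x_i/√M_i (Graham's law weighted by mole fraction), so the effusate composition follows n_i/√M_i.
x_C₂H₂(eff) = (n_C₂H₂/√M_C₂H₂) / (n_C₂H₂/√M_C₂H₂ + n_NO₂/√M_NO₂)
= (2.44/√26.04) / (2.44/√26.04 + 3.42/√46.01) = 0.4782/(0.4782 + 0.5042) = 0.487.

0.487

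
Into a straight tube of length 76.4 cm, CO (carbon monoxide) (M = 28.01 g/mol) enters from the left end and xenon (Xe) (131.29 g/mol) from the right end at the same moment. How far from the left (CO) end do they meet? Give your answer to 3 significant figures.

Distances travelled in equal time are proportional to diffusion rates, so d_CO/d_Xe = √(M_Xe/M_CO) = √(131.29/28.01) = 2.165.
With d_CO + d_Xe = 76.4 cm, d_Xe = 76.4/(1 + 2.165) = 24.14 cm.
d_CO = 76.4 − 24.14 = 52.3 cm.

52.3 cm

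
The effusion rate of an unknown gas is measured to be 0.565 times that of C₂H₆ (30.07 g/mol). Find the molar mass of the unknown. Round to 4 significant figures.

Since effusion rate ∝ 1/√M, rate_X/rate_C₂H₆ = √(M_C₂H₆/M_X).
0.565 = √(30.07/M_X)
M_X = 30.07 / 0.565² = 30.07 / 0.3192 = 94.20 g/mol

94.20 g/mol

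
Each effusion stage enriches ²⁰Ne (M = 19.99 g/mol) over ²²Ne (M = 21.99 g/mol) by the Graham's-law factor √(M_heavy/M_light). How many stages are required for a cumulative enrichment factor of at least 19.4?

63

With α = √(21.99/19.99) per stage, ln α = ½ ln(1.10005) = 0.04768.
Need α^N ≥ 19.4 ⇒ N ≥ ln(19.4) / ln α = 2.965 / 0.04768 = 62.19.
Rounding up, N = 63 stages.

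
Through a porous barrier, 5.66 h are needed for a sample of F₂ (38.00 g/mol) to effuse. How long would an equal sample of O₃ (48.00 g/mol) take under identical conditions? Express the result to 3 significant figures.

By Graham's law, t_O₃/t_F₂ = √(M_O₃/M_F₂) = √(48.00/38.00) = √1.263 = 1.124.
So the time for O₃ is 5.66 × 1.124 = 6.36 h.

6.36 h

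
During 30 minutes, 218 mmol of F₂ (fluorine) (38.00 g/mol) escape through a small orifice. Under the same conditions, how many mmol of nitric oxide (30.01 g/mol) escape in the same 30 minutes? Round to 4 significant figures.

245.3 mmol

Using Graham's law: rate_NO/rate_F₂ = √(M_F₂/M_NO) = √(38.00/30.01) = √1.266 = 1.125.
So the amount for NO is 218 × 1.125 = 245.3 mmol.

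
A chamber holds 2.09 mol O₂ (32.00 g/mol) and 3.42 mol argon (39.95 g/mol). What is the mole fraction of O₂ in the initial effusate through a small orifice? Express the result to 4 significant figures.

0.4058

Rate_i ∝ x_i/√M_i (Graham's law weighted by mole fraction), so the effusate composition follows n_i/√M_i.
x_O₂(eff) = (n_O₂/√M_O₂) / (n_O₂/√M_O₂ + n_Ar/√M_Ar)
= (2.09/√32.00) / (2.09/√32.00 + 3.42/√39.95) = 0.3695/(0.3695 + 0.5411) = 0.4058.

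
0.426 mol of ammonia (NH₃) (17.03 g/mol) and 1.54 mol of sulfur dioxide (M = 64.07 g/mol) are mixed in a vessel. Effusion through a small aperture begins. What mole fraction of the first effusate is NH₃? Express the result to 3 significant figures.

0.349

Each component's effusion rate ∝ (its partial pressure)·(1/√M) ∝ n_i/√M_i.
x_NH₃(eff) = (n_NH₃/√M_NH₃) / (n_NH₃/√M_NH₃ + n_SO₂/√M_SO₂)
= (0.426/√17.03) / (0.426/√17.03 + 1.54/√64.07) = 0.1032/(0.1032 + 0.1924) = 0.349.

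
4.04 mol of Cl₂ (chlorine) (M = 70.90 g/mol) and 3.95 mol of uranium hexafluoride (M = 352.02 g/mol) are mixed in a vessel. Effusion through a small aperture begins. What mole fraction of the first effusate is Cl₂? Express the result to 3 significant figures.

Effusion rate of each component ∝ n_i/√M_i (partial pressure × 1/√M).
x_Cl₂(eff) = (n_Cl₂/√M_Cl₂) / (n_Cl₂/√M_Cl₂ + n_UF₆/√M_UF₆)
= (4.04/√70.90) / (4.04/√70.90 + 3.95/√352.02) = 0.4798/(0.4798 + 0.2105) = 0.695.

0.695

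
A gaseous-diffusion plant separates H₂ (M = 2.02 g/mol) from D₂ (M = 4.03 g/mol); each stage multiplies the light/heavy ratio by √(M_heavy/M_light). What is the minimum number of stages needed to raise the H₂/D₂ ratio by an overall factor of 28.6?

10

With α = √(4.03/2.02) per stage, ln α = ½ ln(1.99505) = 0.3453.
Need α^N ≥ 28.6 ⇒ N ≥ ln(28.6) / ln α = 3.353 / 0.3453 = 9.71.
Minimum whole number of stages: N = 10.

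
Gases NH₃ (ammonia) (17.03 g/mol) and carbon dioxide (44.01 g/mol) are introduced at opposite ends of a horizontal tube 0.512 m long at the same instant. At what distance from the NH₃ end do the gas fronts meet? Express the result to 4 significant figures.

0.3156 m

The fronts meet when d_NH₃ + d_CO₂ = L with d_NH₃/d_CO₂ = √(M_CO₂/M_NH₃) (Graham's law). Here √(M_CO₂/M_NH₃) = √(44.01/17.03) = 1.608.
With d_NH₃ + d_CO₂ = 0.512 m, d_CO₂ = 0.512/(1 + 1.608) = 0.1964 m.
d_NH₃ = 0.512 − 0.1964 = 0.3156 m.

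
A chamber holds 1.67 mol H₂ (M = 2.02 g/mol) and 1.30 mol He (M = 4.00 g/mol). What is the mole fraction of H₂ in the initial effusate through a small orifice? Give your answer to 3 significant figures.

The effusion rate of species i is ∝ p_i/√M_i ∝ n_i/√M_i.
Mole fraction of H₂ in the effusate = (n_H₂/√M_H₂) / (n_H₂/√M_H₂ + n_He/√M_He)
= (1.67/√2.02) / (1.67/√2.02 + 1.30/√4.00) = 1.175/(1.175 + 0.6500) = 0.644.

0.644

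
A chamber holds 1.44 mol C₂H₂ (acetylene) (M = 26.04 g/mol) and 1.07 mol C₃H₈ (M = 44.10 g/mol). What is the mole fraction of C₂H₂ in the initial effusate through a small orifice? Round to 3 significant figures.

0.637

Each component's effusion rate ∝ (its partial pressure)·(1/√M) ∝ n_i/√M_i.
Mole fraction of C₂H₂ in the effusate = (n_C₂H₂/√M_C₂H₂) / (n_C₂H₂/√M_C₂H₂ + n_C₃H₈/√M_C₃H₈)
= (1.44/√26.04) / (1.44/√26.04 + 1.07/√44.10) = 0.2822/(0.2822 + 0.1611) = 0.637.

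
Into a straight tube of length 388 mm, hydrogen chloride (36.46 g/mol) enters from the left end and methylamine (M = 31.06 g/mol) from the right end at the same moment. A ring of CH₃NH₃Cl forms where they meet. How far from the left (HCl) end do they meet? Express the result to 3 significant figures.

The fronts meet when d_HCl + d_CH₃NH₂ = L with d_HCl/d_CH₃NH₂ = √(M_CH₃NH₂/M_HCl) (Graham's law). Here √(M_CH₃NH₂/M_HCl) = √(31.06/36.46) = 0.9230.
With d_HCl + d_CH₃NH₂ = 388 mm, d_CH₃NH₂ = 388/(1 + 0.9230) = 201.8 mm.
d_HCl = 388 − 201.8 = 186 mm.

186 mm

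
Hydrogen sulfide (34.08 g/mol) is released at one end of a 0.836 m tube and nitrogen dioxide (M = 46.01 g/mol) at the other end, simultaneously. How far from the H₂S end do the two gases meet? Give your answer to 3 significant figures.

0.449 m

Distances travelled in equal time are proportional to diffusion rates, so d_H₂S/d_NO₂ = √(M_NO₂/M_H₂S) = √(46.01/34.08) = 1.162.
With d_H₂S + d_NO₂ = 0.836 m, d_NO₂ = 0.836/(1 + 1.162) = 0.3867 m.
d_H₂S = 0.836 − 0.3867 = 0.449 m.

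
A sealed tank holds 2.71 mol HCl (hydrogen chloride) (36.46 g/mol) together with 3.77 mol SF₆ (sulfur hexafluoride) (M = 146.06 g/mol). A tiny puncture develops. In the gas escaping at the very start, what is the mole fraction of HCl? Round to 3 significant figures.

0.590

Each component's effusion rate ∝ (its partial pressure)·(1/√M) ∝ n_i/√M_i.
So x_HCl in the escaping gas = (n_HCl/√M_HCl) / Σ(n_i/√M_i)
= (2.71/√36.46) / (2.71/√36.46 + 3.77/√146.06) = 0.4488/(0.4488 + 0.3119) = 0.590.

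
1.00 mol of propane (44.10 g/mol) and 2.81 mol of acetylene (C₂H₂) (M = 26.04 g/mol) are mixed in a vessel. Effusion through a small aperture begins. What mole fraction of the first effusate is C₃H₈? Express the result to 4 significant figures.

0.2147

Rate_i ∝ x_i/√M_i (Graham's law weighted by mole fraction), so the effusate composition follows n_i/√M_i.
x_C₃H₈(eff) = (n_C₃H₈/√M_C₃H₈) / (n_C₃H₈/√M_C₃H₈ + n_C₂H₂/√M_C₂H₂)
= (1.00/√44.10) / (1.00/√44.10 + 2.81/√26.04) = 0.1506/(0.1506 + 0.5507) = 0.2147.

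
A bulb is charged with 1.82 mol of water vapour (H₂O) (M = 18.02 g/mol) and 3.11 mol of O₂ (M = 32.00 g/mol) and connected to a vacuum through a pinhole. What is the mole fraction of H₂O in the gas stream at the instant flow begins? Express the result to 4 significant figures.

The effusion rate of species i is ∝ p_i/√M_i ∝ n_i/√M_i.
Mole fraction of H₂O in the effusate = (n_H₂O/√M_H₂O) / (n_H₂O/√M_H₂O + n_O₂/√M_O₂)
= (1.82/√18.02) / (1.82/√18.02 + 3.11/√32.00) = 0.4287/(0.4287 + 0.5498) = 0.4382.

0.4382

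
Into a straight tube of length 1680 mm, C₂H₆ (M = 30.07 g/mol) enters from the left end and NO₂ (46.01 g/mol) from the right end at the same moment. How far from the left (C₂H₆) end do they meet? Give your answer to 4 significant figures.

929.0 mm

Graham's law gives d_C₂H₆/d_NO₂ = rate_C₂H₆/rate_NO₂ = √(M_NO₂/M_C₂H₆) = √(46.01/30.07) = 1.237.
With d_C₂H₆ + d_NO₂ = 1680 mm, d_NO₂ = 1680/(1 + 1.237) = 751.0 mm.
d_C₂H₆ = 1680 − 751.0 = 929.0 mm.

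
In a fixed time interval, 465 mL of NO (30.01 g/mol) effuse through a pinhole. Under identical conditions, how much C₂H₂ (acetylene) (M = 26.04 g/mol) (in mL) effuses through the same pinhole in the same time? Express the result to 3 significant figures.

499 mL

From Graham's law, rate_C₂H₂/rate_NO = √(M_NO/M_C₂H₂) = √(30.01/26.04) = √1.152 = 1.074.
So the volume for C₂H₂ is 465 × 1.074 = 499 mL.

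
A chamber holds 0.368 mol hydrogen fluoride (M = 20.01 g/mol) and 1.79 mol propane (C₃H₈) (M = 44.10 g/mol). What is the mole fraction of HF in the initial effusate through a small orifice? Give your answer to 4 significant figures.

Effusion rate of each component ∝ n_i/√M_i (partial pressure × 1/√M).
x_HF(eff) = (n_HF/√M_HF) / (n_HF/√M_HF + n_C₃H₈/√M_C₃H₈)
= (0.368/√20.01) / (0.368/√20.01 + 1.79/√44.10) = 0.08227/(0.08227 + 0.2695) = 0.2338.

0.2338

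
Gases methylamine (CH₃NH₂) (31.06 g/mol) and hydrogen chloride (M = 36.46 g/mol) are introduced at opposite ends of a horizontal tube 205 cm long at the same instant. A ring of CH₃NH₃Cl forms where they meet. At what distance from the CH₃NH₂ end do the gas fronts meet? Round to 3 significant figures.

Distances travelled in equal time are proportional to diffusion rates, so d_CH₃NH₂/d_HCl = √(M_HCl/M_CH₃NH₂) = √(36.46/31.06) = 1.083.
With d_CH₃NH₂ + d_HCl = 205 cm, d_HCl = 205/(1 + 1.083) = 98.39 cm.
d_CH₃NH₂ = 205 − 98.39 = 107 cm.

107 cm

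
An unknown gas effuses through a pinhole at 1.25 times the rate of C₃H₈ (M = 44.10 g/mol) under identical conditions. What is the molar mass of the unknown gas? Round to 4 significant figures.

28.22 g/mol

From Graham's law, rate_X/rate_C₃H₈ = √(M_C₃H₈/M_X).
1.25 = √(44.10/M_X)
M_X = 44.10 / 1.25² = 44.10 / 1.562 = 28.22 g/mol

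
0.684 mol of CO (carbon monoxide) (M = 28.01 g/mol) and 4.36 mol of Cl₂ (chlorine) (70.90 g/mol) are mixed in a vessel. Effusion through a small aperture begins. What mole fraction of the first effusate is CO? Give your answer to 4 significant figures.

The effusion rate of species i is ∝ p_i/√M_i ∝ n_i/√M_i.
Mole fraction of CO in the effusate = (n_CO/√M_CO) / (n_CO/√M_CO + n_Cl₂/√M_Cl₂)
= (0.684/√28.01) / (0.684/√28.01 + 4.36/√70.90) = 0.1292/(0.1292 + 0.5178) = 0.1997.

0.1997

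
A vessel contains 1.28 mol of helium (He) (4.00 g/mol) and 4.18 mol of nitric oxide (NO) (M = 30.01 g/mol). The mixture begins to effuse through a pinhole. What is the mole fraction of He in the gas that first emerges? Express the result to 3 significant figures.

Rate_i ∝ x_i/√M_i (Graham's law weighted by mole fraction), so the effusate composition follows n_i/√M_i.
x_He(eff) = (n_He/√M_He) / (n_He/√M_He + n_NO/√M_NO)
= (1.28/√4.00) / (1.28/√4.00 + 4.18/√30.01) = 0.6400/(0.6400 + 0.7630) = 0.456.

0.456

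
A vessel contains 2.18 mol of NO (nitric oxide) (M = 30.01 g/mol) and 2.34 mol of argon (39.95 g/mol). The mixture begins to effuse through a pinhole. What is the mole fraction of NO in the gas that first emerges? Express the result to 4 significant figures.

Each component's effusion rate ∝ (its partial pressure)·(1/√M) ∝ n_i/√M_i.
So x_NO in the escaping gas = (n_NO/√M_NO) / Σ(n_i/√M_i)
= (2.18/√30.01) / (2.18/√30.01 + 2.34/√39.95) = 0.3979/(0.3979 + 0.3702) = 0.5180.

0.5180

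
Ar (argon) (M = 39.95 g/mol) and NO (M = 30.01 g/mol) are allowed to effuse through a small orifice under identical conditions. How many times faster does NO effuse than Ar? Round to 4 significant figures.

Since effusion rate ∝ 1/√M, rate_NO/rate_Ar = √(M_Ar/M_NO) = √(39.95/30.01) = √1.331 = 1.154.

1.154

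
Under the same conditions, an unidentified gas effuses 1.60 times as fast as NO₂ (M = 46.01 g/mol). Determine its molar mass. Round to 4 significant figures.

Since effusion rate ∝ 1/√M, rate_X/rate_NO₂ = √(M_NO₂/M_X).
1.60 = √(46.01/M_X)
M_X = 46.01 / 1.60² = 46.01 / 2.560 = 17.97 g/mol

17.97 g/mol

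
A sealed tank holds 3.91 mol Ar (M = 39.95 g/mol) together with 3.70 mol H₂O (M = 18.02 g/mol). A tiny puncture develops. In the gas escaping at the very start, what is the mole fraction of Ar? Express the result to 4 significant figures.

The effusion rate of species i is ∝ p_i/√M_i ∝ n_i/√M_i.
x_Ar(eff) = (n_Ar/√M_Ar) / (n_Ar/√M_Ar + n_H₂O/√M_H₂O)
= (3.91/√39.95) / (3.91/√39.95 + 3.70/√18.02) = 0.6186/(0.6186 + 0.8716) = 0.4151.

0.4151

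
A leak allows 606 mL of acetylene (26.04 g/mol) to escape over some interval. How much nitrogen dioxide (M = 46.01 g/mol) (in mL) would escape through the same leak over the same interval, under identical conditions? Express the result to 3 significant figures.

Since effusion rate ∝ 1/√M, rate_NO₂/rate_C₂H₂ = √(M_C₂H₂/M_NO₂) = √(26.04/46.01) = √0.5660 = 0.7523.
So the volume for NO₂ is 606 × 0.7523 = 456 mL.

456 mL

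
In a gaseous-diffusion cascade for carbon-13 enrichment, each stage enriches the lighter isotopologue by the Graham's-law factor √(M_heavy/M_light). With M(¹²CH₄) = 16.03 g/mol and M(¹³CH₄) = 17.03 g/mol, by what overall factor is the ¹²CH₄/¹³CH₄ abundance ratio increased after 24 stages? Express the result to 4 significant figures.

The single-stage factor is √(M_heavy/M_light), so 24 stages give [√(17.03/16.03)]^24 = (17.03/16.03)^(24/2).
= 1.06238^12 = 2.067.

2.067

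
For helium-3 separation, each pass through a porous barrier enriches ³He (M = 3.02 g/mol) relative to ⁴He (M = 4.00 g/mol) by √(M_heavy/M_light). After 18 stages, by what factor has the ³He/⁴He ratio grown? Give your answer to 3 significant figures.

12.5

Each stage multiplies the ratio by α = √(4.00/3.02), so after 18 stages the overall factor is α^18 = (4.00/3.02)^(18/2).
= 1.32450^9 = 12.5.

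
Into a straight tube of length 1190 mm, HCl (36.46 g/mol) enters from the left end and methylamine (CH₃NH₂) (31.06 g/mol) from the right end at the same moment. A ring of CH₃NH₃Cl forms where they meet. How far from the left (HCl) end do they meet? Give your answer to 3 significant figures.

The fronts meet when d_HCl + d_CH₃NH₂ = L with d_HCl/d_CH₃NH₂ = √(M_CH₃NH₂/M_HCl) (Graham's law). Here √(M_CH₃NH₂/M_HCl) = √(31.06/36.46) = 0.9230.
With d_HCl + d_CH₃NH₂ = 1190 mm, d_CH₃NH₂ = 1190/(1 + 0.9230) = 618.8 mm.
d_HCl = 1190 − 618.8 = 571 mm.

571 mm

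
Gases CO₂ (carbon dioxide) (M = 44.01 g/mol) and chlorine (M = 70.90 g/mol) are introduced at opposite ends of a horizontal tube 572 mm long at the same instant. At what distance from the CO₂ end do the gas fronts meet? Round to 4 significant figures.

319.9 mm

The fronts meet when d_CO₂ + d_Cl₂ = L with d_CO₂/d_Cl₂ = √(M_Cl₂/M_CO₂) (Graham's law). Here √(M_Cl₂/M_CO₂) = √(70.90/44.01) = 1.269.
With d_CO₂ + d_Cl₂ = 572 mm, d_Cl₂ = 572/(1 + 1.269) = 252.1 mm.
d_CO₂ = 572 − 252.1 = 319.9 mm.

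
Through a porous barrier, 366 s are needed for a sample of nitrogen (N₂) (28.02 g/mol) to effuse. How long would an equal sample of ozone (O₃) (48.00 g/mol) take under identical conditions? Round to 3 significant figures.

Graham's law gives t_O₃/t_N₂ = √(M_O₃/M_N₂) = √(48.00/28.02) = √1.713 = 1.309.
So the time for O₃ is 366 × 1.309 = 479 s.

479 s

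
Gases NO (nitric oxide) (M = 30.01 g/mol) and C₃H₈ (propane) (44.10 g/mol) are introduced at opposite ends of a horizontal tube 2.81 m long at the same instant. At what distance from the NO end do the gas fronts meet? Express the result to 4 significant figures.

1.540 m

Distances travelled in equal time are proportional to diffusion rates, so d_NO/d_C₃H₈ = √(M_C₃H₈/M_NO) = √(44.10/30.01) = 1.212.
With d_NO + d_C₃H₈ = 2.81 m, d_C₃H₈ = 2.81/(1 + 1.212) = 1.270 m.
d_NO = 2.81 − 1.270 = 1.540 m.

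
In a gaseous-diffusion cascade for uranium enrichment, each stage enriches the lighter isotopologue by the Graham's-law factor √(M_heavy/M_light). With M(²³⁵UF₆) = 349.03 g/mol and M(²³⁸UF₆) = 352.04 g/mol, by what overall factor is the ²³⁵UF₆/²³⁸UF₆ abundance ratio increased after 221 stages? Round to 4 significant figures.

Each stage multiplies the ratio by α = √(352.04/349.03), so after 221 stages the overall factor is α^221 = (352.04/349.03)^(221/2).
= 1.00862^(221/2) = 2.583.

2.583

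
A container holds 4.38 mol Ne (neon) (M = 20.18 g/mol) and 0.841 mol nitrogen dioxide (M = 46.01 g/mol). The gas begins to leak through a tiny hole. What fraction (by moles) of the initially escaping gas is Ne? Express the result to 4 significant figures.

0.8872

Each component's effusion rate ∝ (its partial pressure)·(1/√M) ∝ n_i/√M_i.
Mole fraction of Ne in the effusate = (n_Ne/√M_Ne) / (n_Ne/√M_Ne + n_NO₂/√M_NO₂)
= (4.38/√20.18) / (4.38/√20.18 + 0.841/√46.01) = 0.9750/(0.9750 + 0.1240) = 0.8872.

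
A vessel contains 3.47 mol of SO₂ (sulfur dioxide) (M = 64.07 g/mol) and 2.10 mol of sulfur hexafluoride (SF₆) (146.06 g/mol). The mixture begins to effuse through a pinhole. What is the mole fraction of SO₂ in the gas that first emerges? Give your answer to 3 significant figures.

Effusion rate of each component ∝ n_i/√M_i (partial pressure × 1/√M).
Mole fraction of SO₂ in the effusate = (n_SO₂/√M_SO₂) / (n_SO₂/√M_SO₂ + n_SF₆/√M_SF₆)
= (3.47/√64.07) / (3.47/√64.07 + 2.10/√146.06) = 0.4335/(0.4335 + 0.1738) = 0.714.

0.714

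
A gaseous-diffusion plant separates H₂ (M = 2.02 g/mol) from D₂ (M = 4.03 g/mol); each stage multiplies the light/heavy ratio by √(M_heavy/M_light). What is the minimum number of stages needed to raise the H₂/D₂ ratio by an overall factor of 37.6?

11

With α = √(4.03/2.02) per stage, ln α = ½ ln(1.99505) = 0.3453.
Need α^N ≥ 37.6 ⇒ N ≥ ln(37.6) / ln α = 3.627 / 0.3453 = 10.50.
Minimum whole number of stages: N = 11.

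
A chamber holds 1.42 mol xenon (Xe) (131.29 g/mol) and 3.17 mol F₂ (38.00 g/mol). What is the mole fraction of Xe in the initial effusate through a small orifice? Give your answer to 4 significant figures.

0.1942

Rate_i ∝ x_i/√M_i (Graham's law weighted by mole fraction), so the effusate composition follows n_i/√M_i.
x_Xe(eff) = (n_Xe/√M_Xe) / (n_Xe/√M_Xe + n_F₂/√M_F₂)
= (1.42/√131.29) / (1.42/√131.29 + 3.17/√38.00) = 0.1239/(0.1239 + 0.5142) = 0.1942.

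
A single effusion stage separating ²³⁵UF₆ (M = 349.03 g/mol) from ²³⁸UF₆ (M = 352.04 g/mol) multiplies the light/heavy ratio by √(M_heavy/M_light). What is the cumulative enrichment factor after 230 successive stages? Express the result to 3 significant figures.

2.68

The single-stage factor is √(M_heavy/M_light), so 230 stages give [√(352.04/349.03)]^230 = (352.04/349.03)^(230/2).
= 1.00862^115 = 2.68.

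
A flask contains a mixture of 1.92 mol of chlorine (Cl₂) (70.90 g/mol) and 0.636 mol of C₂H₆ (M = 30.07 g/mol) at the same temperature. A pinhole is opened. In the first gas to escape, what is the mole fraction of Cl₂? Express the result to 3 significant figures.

0.663

Rate_i ∝ x_i/√M_i (Graham's law weighted by mole fraction), so the effusate composition follows n_i/√M_i.
So x_Cl₂ in the escaping gas = (n_Cl₂/√M_Cl₂) / Σ(n_i/√M_i)
= (1.92/√70.90) / (1.92/√70.90 + 0.636/√30.07) = 0.2280/(0.2280 + 0.1160) = 0.663.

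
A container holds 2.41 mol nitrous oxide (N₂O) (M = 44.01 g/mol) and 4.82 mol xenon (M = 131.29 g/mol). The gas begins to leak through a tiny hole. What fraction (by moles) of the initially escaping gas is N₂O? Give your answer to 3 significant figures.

0.463

Rate_i ∝ x_i/√M_i (Graham's law weighted by mole fraction), so the effusate composition follows n_i/√M_i.
Mole fraction of N₂O in the effusate = (n_N₂O/√M_N₂O) / (n_N₂O/√M_N₂O + n_Xe/√M_Xe)
= (2.41/√44.01) / (2.41/√44.01 + 4.82/√131.29) = 0.3633/(0.3633 + 0.4207) = 0.463.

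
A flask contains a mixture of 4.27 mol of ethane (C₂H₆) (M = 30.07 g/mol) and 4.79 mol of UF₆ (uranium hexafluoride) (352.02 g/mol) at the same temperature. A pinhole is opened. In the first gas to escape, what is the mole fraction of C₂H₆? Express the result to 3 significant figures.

0.753

The effusion rate of species i is ∝ p_i/√M_i ∝ n_i/√M_i.
So x_C₂H₆ in the escaping gas = (n_C₂H₆/√M_C₂H₆) / Σ(n_i/√M_i)
= (4.27/√30.07) / (4.27/√30.07 + 4.79/√352.02) = 0.7787/(0.7787 + 0.2553) = 0.753.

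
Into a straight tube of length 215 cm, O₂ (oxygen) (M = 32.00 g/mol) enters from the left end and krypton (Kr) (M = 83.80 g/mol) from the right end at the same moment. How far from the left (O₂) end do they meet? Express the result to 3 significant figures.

The fronts meet when d_O₂ + d_Kr = L with d_O₂/d_Kr = √(M_Kr/M_O₂) (Graham's law). Here √(M_Kr/M_O₂) = √(83.80/32.00) = 1.618.
With d_O₂ + d_Kr = 215 cm, d_Kr = 215/(1 + 1.618) = 82.12 cm.
d_O₂ = 215 − 82.12 = 133 cm.

133 cm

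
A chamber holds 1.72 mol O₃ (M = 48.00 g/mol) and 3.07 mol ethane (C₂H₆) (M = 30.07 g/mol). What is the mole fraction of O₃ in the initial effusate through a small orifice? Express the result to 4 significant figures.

Each component's effusion rate ∝ (its partial pressure)·(1/√M) ∝ n_i/√M_i.
x_O₃(eff) = (n_O₃/√M_O₃) / (n_O₃/√M_O₃ + n_C₂H₆/√M_C₂H₆)
= (1.72/√48.00) / (1.72/√48.00 + 3.07/√30.07) = 0.2483/(0.2483 + 0.5598) = 0.3072.

0.3072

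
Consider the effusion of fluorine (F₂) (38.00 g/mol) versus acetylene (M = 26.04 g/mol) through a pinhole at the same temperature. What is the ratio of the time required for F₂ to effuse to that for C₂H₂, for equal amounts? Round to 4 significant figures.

Since effusion rate ∝ 1/√M, t_F₂/t_C₂H₂ = √(M_F₂/M_C₂H₂) = √(38.00/26.04) = √1.459 = 1.208.

1.208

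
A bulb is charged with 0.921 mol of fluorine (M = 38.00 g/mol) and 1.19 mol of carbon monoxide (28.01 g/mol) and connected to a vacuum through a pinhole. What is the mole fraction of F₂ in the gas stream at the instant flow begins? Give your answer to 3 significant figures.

0.399

The effusion rate of species i is ∝ p_i/√M_i ∝ n_i/√M_i.
So x_F₂ in the escaping gas = (n_F₂/√M_F₂) / Σ(n_i/√M_i)
= (0.921/√38.00) / (0.921/√38.00 + 1.19/√28.01) = 0.1494/(0.1494 + 0.2248) = 0.399.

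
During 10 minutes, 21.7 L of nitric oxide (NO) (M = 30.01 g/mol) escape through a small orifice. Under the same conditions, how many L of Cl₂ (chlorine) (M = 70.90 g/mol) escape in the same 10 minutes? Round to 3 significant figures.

14.1 L

Graham's law gives rate_Cl₂/rate_NO = √(M_NO/M_Cl₂) = √(30.01/70.90) = √0.4233 = 0.6506.
So the volume for Cl₂ is 21.7 × 0.6506 = 14.1 L.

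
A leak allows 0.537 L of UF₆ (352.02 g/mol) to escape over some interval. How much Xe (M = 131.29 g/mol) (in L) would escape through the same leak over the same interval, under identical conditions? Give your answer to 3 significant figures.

Using Graham's law: rate_Xe/rate_UF₆ = √(M_UF₆/M_Xe) = √(352.02/131.29) = √2.681 = 1.637.
So the volume for Xe is 0.537 × 1.637 = 0.879 L.

0.879 L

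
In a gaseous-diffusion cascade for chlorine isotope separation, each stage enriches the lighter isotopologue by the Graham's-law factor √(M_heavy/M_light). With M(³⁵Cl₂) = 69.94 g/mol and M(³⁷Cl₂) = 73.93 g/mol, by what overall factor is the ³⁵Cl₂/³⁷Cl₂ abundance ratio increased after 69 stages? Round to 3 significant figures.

6.78

After 69 stages the ratio has grown by (√(73.93/69.94))^69 = (73.93/69.94)^(69/2).
= 1.05705^(69/2) = 6.78.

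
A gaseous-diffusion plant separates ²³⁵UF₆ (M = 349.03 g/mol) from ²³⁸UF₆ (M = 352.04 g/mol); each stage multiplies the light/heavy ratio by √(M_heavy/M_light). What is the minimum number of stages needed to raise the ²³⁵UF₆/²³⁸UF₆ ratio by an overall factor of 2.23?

Single-stage factor α = √(352.04/349.03), so ln α = ½ ln(1.00862) = 0.004293.
Need α^N ≥ 2.23 ⇒ N ≥ ln(2.23) / ln α = 0.8020 / 0.004293 = 186.80.
Minimum whole number of stages: N = 187.

187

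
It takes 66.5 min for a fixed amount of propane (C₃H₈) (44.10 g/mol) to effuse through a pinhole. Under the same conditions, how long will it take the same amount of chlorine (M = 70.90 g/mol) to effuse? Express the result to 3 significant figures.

84.3 min

By Graham's law, t_Cl₂/t_C₃H₈ = √(M_Cl₂/M_C₃H₈) = √(70.90/44.10) = √1.608 = 1.268.
So the time for Cl₂ is 66.5 × 1.268 = 84.3 min.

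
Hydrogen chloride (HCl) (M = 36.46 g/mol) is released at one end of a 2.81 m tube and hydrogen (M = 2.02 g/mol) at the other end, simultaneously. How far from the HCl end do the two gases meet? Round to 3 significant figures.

The fronts meet when d_HCl + d_H₂ = L with d_HCl/d_H₂ = √(M_H₂/M_HCl) (Graham's law). Here √(M_H₂/M_HCl) = √(2.02/36.46) = 0.2354.
With d_HCl + d_H₂ = 2.81 m, d_H₂ = 2.81/(1 + 0.2354) = 2.275 m.
d_HCl = 2.81 − 2.275 = 0.535 m.

0.535 m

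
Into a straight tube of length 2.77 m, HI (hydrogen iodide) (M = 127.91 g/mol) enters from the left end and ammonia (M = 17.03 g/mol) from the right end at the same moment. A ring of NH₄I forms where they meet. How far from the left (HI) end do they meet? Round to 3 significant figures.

0.741 m

Distances travelled in equal time are proportional to diffusion rates, so d_HI/d_NH₃ = √(M_NH₃/M_HI) = √(17.03/127.91) = 0.3649.
With d_HI + d_NH₃ = 2.77 m, d_NH₃ = 2.77/(1 + 0.3649) = 2.029 m.
d_HI = 2.77 − 2.029 = 0.741 m.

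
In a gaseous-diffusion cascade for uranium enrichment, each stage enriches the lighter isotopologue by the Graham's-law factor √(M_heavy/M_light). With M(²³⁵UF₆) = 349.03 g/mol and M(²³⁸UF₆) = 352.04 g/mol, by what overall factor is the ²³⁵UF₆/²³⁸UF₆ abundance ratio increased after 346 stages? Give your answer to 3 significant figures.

Each stage multiplies the ratio by α = √(352.04/349.03), so after 346 stages the overall factor is α^346 = (352.04/349.03)^(346/2).
= 1.00862^173 = 4.42.

4.42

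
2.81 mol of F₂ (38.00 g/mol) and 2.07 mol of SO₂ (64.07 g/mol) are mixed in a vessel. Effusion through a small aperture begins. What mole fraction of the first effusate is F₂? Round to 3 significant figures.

Rate_i ∝ x_i/√M_i (Graham's law weighted by mole fraction), so the effusate composition follows n_i/√M_i.
x_F₂(eff) = (n_F₂/√M_F₂) / (n_F₂/√M_F₂ + n_SO₂/√M_SO₂)
= (2.81/√38.00) / (2.81/√38.00 + 2.07/√64.07) = 0.4558/(0.4558 + 0.2586) = 0.638.

0.638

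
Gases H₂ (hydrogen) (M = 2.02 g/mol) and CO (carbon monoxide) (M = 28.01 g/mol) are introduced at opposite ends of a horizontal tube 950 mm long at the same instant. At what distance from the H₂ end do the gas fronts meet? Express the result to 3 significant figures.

749 mm

Graham's law gives d_H₂/d_CO = rate_H₂/rate_CO = √(M_CO/M_H₂) = √(28.01/2.02) = 3.724.
With d_H₂ + d_CO = 950 mm, d_CO = 950/(1 + 3.724) = 201.1 mm.
d_H₂ = 950 − 201.1 = 749 mm.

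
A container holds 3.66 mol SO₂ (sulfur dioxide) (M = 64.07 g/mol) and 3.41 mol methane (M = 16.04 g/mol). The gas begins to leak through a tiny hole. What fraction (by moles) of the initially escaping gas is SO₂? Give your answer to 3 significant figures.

Rate_i ∝ x_i/√M_i (Graham's law weighted by mole fraction), so the effusate composition follows n_i/√M_i.
Mole fraction of SO₂ in the effusate = (n_SO₂/√M_SO₂) / (n_SO₂/√M_SO₂ + n_CH₄/√M_CH₄)
= (3.66/√64.07) / (3.66/√64.07 + 3.41/√16.04) = 0.4573/(0.4573 + 0.8514) = 0.349.

0.349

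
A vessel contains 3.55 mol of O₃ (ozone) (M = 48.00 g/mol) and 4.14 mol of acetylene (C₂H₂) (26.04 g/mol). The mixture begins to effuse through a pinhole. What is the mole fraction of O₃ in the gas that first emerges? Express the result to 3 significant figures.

Effusion rate of each component ∝ n_i/√M_i (partial pressure × 1/√M).
x_O₃(eff) = (n_O₃/√M_O₃) / (n_O₃/√M_O₃ + n_C₂H₂/√M_C₂H₂)
= (3.55/√48.00) / (3.55/√48.00 + 4.14/√26.04) = 0.5124/(0.5124 + 0.8113) = 0.387.

0.387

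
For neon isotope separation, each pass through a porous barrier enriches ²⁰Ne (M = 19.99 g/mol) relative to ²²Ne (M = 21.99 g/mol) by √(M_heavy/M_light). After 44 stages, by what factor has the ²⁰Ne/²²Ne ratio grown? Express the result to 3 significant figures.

8.15

The single-stage factor is √(M_heavy/M_light), so 44 stages give [√(21.99/19.99)]^44 = (21.99/19.99)^(44/2).
= 1.10005^22 = 8.15.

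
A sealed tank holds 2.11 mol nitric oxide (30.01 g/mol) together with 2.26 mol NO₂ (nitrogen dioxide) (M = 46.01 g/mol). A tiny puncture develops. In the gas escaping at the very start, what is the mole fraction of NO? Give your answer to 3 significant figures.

0.536

Rate_i ∝ x_i/√M_i (Graham's law weighted by mole fraction), so the effusate composition follows n_i/√M_i.
Mole fraction of NO in the effusate = (n_NO/√M_NO) / (n_NO/√M_NO + n_NO₂/√M_NO₂)
= (2.11/√30.01) / (2.11/√30.01 + 2.26/√46.01) = 0.3852/(0.3852 + 0.3332) = 0.536.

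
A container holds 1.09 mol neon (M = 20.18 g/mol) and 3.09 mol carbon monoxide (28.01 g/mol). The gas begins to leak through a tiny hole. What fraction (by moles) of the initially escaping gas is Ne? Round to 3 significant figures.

The effusion rate of species i is ∝ p_i/√M_i ∝ n_i/√M_i.
x_Ne(eff) = (n_Ne/√M_Ne) / (n_Ne/√M_Ne + n_CO/√M_CO)
= (1.09/√20.18) / (1.09/√20.18 + 3.09/√28.01) = 0.2426/(0.2426 + 0.5839) = 0.294.

0.294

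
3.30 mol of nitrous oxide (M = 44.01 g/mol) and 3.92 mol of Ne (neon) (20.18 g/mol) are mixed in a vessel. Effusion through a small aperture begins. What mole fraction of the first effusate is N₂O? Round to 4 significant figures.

0.3631

The effusion rate of species i is ∝ p_i/√M_i ∝ n_i/√M_i.
So x_N₂O in the escaping gas = (n_N₂O/√M_N₂O) / Σ(n_i/√M_i)
= (3.30/√44.01) / (3.30/√44.01 + 3.92/√20.18) = 0.4974/(0.4974 + 0.8726) = 0.3631.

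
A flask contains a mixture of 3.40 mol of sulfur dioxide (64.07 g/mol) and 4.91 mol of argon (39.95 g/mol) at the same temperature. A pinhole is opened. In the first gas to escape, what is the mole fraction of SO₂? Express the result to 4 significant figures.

0.3535

The effusion rate of species i is ∝ p_i/√M_i ∝ n_i/√M_i.
x_SO₂(eff) = (n_SO₂/√M_SO₂) / (n_SO₂/√M_SO₂ + n_Ar/√M_Ar)
= (3.40/√64.07) / (3.40/√64.07 + 4.91/√39.95) = 0.4248/(0.4248 + 0.7768) = 0.3535.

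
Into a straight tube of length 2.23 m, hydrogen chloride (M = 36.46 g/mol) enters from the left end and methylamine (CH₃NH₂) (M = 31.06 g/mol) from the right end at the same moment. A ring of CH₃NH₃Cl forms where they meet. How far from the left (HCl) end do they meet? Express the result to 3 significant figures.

1.07 m

The fronts meet when d_HCl + d_CH₃NH₂ = L with d_HCl/d_CH₃NH₂ = √(M_CH₃NH₂/M_HCl) (Graham's law). Here √(M_CH₃NH₂/M_HCl) = √(31.06/36.46) = 0.9230.
With d_HCl + d_CH₃NH₂ = 2.23 m, d_CH₃NH₂ = 2.23/(1 + 0.9230) = 1.160 m.
d_HCl = 2.23 − 1.160 = 1.07 m.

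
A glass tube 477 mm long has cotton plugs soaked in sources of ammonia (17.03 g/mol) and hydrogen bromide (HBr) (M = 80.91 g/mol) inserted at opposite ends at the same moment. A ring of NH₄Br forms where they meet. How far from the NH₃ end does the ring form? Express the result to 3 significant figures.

327 mm

Distances travelled in equal time are proportional to diffusion rates, so d_NH₃/d_HBr = √(M_HBr/M_NH₃) = √(80.91/17.03) = 2.180.
With d_NH₃ + d_HBr = 477 mm, d_HBr = 477/(1 + 2.180) = 150.0 mm.
d_NH₃ = 477 − 150.0 = 327 mm.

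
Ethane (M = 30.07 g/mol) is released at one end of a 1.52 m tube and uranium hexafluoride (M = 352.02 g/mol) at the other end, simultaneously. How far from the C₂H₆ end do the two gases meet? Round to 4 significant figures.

1.176 m

Graham's law gives d_C₂H₆/d_UF₆ = rate_C₂H₆/rate_UF₆ = √(M_UF₆/M_C₂H₆) = √(352.02/30.07) = 3.422.
With d_C₂H₆ + d_UF₆ = 1.52 m, d_UF₆ = 1.52/(1 + 3.422) = 0.3438 m.
d_C₂H₆ = 1.52 − 0.3438 = 1.176 m.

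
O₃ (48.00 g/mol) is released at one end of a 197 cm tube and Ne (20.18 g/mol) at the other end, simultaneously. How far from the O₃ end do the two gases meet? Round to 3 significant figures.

77.5 cm

In equal time, each gas travels a distance ∝ its rate ∝ 1/√M, so d_O₃/d_Ne = √(M_Ne/M_O₃) = √(20.18/48.00) = 0.6484.
With d_O₃ + d_Ne = 197 cm, d_Ne = 197/(1 + 0.6484) = 119.5 cm.
d_O₃ = 197 − 119.5 = 77.5 cm.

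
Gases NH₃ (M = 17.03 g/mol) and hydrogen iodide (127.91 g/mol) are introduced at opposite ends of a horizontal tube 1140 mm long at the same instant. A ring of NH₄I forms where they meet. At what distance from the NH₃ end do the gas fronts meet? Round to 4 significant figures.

The fronts meet when d_NH₃ + d_HI = L with d_NH₃/d_HI = √(M_HI/M_NH₃) (Graham's law). Here √(M_HI/M_NH₃) = √(127.91/17.03) = 2.741.
With d_NH₃ + d_HI = 1140 mm, d_HI = 1140/(1 + 2.741) = 304.8 mm.
d_NH₃ = 1140 − 304.8 = 835.2 mm.

835.2 mm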